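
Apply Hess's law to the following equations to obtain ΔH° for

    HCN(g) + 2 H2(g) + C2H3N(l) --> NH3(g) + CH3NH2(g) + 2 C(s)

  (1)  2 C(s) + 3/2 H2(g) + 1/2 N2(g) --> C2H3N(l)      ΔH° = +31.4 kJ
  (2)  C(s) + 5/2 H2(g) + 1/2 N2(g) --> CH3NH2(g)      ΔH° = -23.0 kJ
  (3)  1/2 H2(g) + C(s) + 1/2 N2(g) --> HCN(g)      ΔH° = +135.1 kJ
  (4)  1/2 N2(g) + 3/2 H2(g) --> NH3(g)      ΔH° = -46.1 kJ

ΔH° = -235.6 kJ

(1) reversed (C2H3N(l) must end up as a reactant): -31.4 kJ
(2) as written (CH3NH2(g) already on the product side): -23.0 kJ
(3) reversed (HCN(g) must end up as a reactant): -135.1 kJ
(4) as written (NH3(g) already on the product side): -46.1 kJ
ΔH° = (-31.4) + (-23.0) + (-135.1) + (-46.1) = -235.6 kJ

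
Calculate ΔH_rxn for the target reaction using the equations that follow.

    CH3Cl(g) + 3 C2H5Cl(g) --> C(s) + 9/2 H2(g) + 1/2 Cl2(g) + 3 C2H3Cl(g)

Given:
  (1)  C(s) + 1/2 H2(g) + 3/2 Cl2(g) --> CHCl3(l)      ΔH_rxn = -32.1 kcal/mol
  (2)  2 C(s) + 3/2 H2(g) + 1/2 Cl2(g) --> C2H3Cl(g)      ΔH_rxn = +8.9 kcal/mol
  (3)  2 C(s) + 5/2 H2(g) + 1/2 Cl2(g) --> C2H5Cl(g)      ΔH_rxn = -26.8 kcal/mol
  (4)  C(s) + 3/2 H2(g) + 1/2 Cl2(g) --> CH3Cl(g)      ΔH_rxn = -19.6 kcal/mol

(1): not needed.
(2) × 3: (3)·(+8.9) = +26.7 kcal/mol
(3) reversed and × 3: (-3)·(-26.8) = +80.4 kcal/mol
(4) reversed: +19.6 kcal/mol
Since enthalpy is a state function, ΔH_rxn = (+26.7) + (+80.4) + (+19.6) = 126.7 kcal/mol

ΔH_rxn = 126.7 kcal/mol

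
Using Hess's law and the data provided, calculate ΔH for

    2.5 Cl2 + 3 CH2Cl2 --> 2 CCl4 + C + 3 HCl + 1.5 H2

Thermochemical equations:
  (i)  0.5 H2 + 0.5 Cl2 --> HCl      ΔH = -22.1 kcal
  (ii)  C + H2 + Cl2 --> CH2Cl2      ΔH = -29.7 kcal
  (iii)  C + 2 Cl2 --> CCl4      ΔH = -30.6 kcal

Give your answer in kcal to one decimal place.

(i) × 3 (×3 to match 3 HCl in the target): (3)·(-22.1) = -66.3 kcal
(ii) reversed and × 3 (CH2Cl2 must end up as a reactant; scale by 3 for the 3 CH2Cl2): (-3)·(-29.7) = +89.1 kcal
(iii) × 2 (scale by 2 for the 2 CCl4): (2)·(-30.6) = -61.2 kcal
Summing the manipulated equations, ΔH = (3)·(-22.1) + (-3)·(-29.7) + (2)·(-30.6) = -38.4 kcal

ΔH = -38.4 kcal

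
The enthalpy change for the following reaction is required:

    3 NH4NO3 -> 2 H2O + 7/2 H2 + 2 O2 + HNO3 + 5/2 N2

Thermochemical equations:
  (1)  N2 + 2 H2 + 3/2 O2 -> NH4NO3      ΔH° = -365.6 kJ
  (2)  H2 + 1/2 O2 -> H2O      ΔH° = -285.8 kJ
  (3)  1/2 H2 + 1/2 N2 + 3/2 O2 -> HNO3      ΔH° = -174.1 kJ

(1) reversed and × 3 (reverse to put NH4NO3 on the reactant side; ×3 to match 3 NH4NO3 in the target): (-3)·(-365.6) = +1096.8 kJ
(2) × 2 (×2 to match 2 H2O in the target): (2)·(-285.8) = -571.6 kJ
(3) as written (HNO3 already on the product side): -174.1 kJ
By Hess's law, ΔH° = (-3)·(-365.6) + (2)·(-285.8) + (1)·(-174.1) = 351.1 kJ

ΔH° = 351.1 kJ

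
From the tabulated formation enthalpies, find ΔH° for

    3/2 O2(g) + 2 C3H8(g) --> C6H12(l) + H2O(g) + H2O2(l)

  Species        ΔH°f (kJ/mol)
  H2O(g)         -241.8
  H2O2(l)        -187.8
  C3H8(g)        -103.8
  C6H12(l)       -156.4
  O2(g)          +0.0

ΔH° = -378.4 kJ/mol

ΔH°rxn = Σ nΔHf°(products) − Σ nΔHf°(reactants).
Products: 1·(-156.4) + 1·(-241.8) + 1·(-187.8) = -586.0
Reactants: 3/2·(+0.0) + 2·(-103.8) = -207.6
ΔH° = (-586.0) − (-207.6) = -378.4 kJ/mol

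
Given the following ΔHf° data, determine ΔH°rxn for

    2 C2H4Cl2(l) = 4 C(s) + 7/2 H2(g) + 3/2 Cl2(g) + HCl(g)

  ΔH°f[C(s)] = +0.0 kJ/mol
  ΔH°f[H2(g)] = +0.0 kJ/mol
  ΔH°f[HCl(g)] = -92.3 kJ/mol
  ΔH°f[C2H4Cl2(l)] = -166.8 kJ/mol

ΔH°rxn = 241.3 kJ/mol

Products: 4·(+0.0) + 7/2·(+0.0) + 3/2·(+0.0) + 1·(-92.3) = -92.3
Reactants: 2·(-166.8) = -333.6
ΔH°rxn = (-92.3) − (-333.6) = 241.3 kJ/mol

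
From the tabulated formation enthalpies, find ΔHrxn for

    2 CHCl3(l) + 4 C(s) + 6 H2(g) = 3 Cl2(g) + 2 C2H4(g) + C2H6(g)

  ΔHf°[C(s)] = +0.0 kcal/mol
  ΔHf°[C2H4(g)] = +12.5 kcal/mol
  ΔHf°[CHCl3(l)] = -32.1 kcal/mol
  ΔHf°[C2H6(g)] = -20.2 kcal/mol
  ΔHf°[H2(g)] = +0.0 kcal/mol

ΔHrxn = 69.0 kcal/mol

Products: 3·(+0.0) + 2·(+12.5) + 1·(-20.2) = +4.8
Reactants: 2·(-32.1) + 4·(+0.0) + 6·(+0.0) = -64.2
ΔHrxn = (+4.8) − (-64.2) = 69.0 kcal/mol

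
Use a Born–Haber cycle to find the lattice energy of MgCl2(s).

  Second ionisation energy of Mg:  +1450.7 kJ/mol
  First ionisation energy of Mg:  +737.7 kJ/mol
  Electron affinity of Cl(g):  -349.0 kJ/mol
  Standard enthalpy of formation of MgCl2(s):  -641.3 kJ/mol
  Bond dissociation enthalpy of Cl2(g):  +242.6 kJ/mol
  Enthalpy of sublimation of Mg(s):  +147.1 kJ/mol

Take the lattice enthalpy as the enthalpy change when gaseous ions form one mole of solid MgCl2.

ΔHf° = 1·ΔHsub + 1·(ΣIE) + 1·D(Cl2) + 2·EA + U
-641.3 = 1·(+147.1) + 1·(+2188.4) + 1·(+242.6) + 2·(-349.0) + U
U = -641.3 − (+1880.1) = -2521.4 kJ/mol

U = -2521.4 kJ/mol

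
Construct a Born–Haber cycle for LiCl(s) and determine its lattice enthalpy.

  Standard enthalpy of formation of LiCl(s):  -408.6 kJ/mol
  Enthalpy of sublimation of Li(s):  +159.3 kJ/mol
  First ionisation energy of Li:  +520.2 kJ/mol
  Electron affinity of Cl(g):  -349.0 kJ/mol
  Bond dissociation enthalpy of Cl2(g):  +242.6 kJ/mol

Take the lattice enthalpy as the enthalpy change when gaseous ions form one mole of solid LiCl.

ΔHf° = 1·ΔHsub + 1·(ΣIE) + 1/2·D(Cl2) + 1·EA + U
-408.6 = 1·(+159.3) + 1·(+520.2) + 1/2·(+242.6) + 1·(-349.0) + U
U = -408.6 − (+451.8) = -860.4 kJ/mol

U = -860.4 kJ/mol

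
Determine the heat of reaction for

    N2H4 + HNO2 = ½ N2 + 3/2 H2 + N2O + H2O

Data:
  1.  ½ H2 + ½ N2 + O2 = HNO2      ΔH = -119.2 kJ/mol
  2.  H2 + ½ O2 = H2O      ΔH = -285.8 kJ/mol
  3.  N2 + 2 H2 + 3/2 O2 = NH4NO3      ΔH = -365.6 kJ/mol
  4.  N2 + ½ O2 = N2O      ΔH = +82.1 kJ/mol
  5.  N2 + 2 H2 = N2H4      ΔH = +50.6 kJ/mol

eq. 1 reversed (reverse to put HNO2 on the reactant side): +119.2 kJ/mol
eq. 2 as written (H2O already on the product side): -285.8 kJ/mol
eq. 3: not needed (NH4NO3 appears nowhere else).
eq. 4 as written (N2O already on the product side): +82.1 kJ/mol
eq. 5 reversed (N2H4 must end up as a reactant): -50.6 kJ/mol
ΔH = (+119.2) + (-285.8) + (+82.1) + (-50.6) = -135.1 kJ/mol

ΔH = -135.1 kJ/mol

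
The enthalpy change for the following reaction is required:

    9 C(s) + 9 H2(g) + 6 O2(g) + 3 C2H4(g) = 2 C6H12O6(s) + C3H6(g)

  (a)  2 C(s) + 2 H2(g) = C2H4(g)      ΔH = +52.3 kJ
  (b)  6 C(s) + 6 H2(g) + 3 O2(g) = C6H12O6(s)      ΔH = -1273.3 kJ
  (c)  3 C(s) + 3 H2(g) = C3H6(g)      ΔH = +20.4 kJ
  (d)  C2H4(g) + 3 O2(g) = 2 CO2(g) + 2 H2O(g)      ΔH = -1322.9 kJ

(a) reversed and × 3: (-3)·(+52.3) = -156.9 kJ
(b) × 2: (2)·(-1273.3) = -2546.6 kJ
(c) as written: +20.4 kJ
(d): not needed.
ΔH = (-156.9) + (-2546.6) + (+20.4) = -2683.1 kJ

ΔH = -2683.1 kJ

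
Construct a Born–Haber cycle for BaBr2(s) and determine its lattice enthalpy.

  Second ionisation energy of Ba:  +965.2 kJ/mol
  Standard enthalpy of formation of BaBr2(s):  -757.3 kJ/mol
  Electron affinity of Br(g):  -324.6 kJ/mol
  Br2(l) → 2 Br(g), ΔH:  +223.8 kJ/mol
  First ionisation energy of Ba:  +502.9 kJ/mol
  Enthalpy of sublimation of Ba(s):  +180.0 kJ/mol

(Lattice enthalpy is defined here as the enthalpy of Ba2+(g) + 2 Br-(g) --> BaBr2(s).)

ΔHf° = 1·ΔHsub + 1·(ΣIE) + 1·D(Br2) + 2·EA + U
-757.3 = 1·(+180.0) + 1·(+1468.1) + 1·(+223.8) + 2·(-324.6) + U
U = -757.3 − (+1222.7) = -1980.0 kJ/mol

U = -1980.0 kJ/mol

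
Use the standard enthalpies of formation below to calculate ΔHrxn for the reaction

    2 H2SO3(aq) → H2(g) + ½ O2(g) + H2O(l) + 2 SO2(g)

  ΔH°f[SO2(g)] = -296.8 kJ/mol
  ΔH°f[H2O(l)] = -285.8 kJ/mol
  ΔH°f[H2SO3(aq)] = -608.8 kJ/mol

ΔHrxn = 338.2 kJ/mol

ΔH°rxn = Σ nΔHf°(products) − Σ nΔHf°(reactants).
Products: 1·(+0.0) + 1/2·(+0.0) + 1·(-285.8) + 2·(-296.8) = -879.4
Reactants: 2·(-608.8) = -1217.6
ΔHrxn = (-879.4) − (-1217.6) = 338.2 kJ/mol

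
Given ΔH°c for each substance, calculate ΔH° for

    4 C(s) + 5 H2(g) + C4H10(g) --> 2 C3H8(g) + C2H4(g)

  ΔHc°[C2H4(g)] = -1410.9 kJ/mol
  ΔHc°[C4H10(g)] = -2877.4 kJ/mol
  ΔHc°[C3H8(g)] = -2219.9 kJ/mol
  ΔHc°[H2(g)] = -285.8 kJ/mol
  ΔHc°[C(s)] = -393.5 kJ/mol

With combustion enthalpies, reactants minus products:
= [4·(-393.5) + 5·(-285.8) + 1·(-2877.4)] − [2·(-2219.9) + 1·(-1410.9)]
= -29.7 kJ/mol

ΔH° = -29.7 kJ/mol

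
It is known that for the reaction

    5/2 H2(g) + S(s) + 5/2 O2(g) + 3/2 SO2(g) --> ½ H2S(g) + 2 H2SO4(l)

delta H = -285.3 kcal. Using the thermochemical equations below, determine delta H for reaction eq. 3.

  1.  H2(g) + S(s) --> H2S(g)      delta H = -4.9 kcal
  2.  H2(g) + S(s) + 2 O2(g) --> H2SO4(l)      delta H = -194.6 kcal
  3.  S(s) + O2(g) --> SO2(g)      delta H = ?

delta H = -70.9 kcal

eq. 1 × 1/2 (scale by 1/2 for the 1/2 H2S(g)): (1/2)·(-4.9) = -2.45 kcal
eq. 2 × 2 (scale by 2 for the 2 H2SO4(l)): (2)·(-194.6) = -389.2 kcal
eq. 3 reversed and × 3/2 (reverse to put SO2(g) on the reactant side; ×3/2 to match 3/2 SO2(g) in the target): contributes −3/2·x
-285.3 = (-2.45) + (-389.2) − 3/2·x
x = (-285.3 − (-391.65)) / (-3/2) = -70.9 kcal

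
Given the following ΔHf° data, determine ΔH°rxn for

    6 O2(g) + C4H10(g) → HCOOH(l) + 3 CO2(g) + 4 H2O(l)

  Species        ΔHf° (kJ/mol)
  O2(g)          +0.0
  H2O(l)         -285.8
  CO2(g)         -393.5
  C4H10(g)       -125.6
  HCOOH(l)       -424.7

Products: 1·(-424.7) + 3·(-393.5) + 4·(-285.8) = -2748.4
Reactants: 6·(+0.0) + 1·(-125.6) = -125.6
ΔH°rxn = (-2748.4) − (-125.6) = -2622.8 kJ/mol

ΔH°rxn = -2622.8 kJ/mol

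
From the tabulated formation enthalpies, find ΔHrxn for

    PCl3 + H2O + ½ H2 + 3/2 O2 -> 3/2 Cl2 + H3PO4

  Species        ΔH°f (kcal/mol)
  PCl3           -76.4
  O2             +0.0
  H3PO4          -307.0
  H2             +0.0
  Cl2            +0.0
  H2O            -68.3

ΔH°rxn = Σ nΔHf°(products) − Σ nΔHf°(reactants).
Products: 3/2·(+0.0) + 1·(-307.0) = -307.0
Reactants: 1·(-76.4) + 1·(-68.3) + 1/2·(+0.0) + 3/2·(+0.0) = -144.7
ΔHrxn = (-307.0) − (-144.7) = -162.3 kcal/mol

ΔHrxn = -162.3 kcal/mol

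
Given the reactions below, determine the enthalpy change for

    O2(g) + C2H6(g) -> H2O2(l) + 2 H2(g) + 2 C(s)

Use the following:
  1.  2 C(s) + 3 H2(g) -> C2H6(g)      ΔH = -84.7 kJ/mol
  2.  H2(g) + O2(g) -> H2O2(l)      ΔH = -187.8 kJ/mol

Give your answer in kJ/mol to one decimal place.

eq. 1 reversed (C2H6(g) must end up as a reactant): +84.7 kJ/mol
eq. 2 as written (H2O2(l) already on the product side): -187.8 kJ/mol
ΔH = (+84.7) + (-187.8) = -103.1 kJ/mol

ΔH = -103.1 kJ/mol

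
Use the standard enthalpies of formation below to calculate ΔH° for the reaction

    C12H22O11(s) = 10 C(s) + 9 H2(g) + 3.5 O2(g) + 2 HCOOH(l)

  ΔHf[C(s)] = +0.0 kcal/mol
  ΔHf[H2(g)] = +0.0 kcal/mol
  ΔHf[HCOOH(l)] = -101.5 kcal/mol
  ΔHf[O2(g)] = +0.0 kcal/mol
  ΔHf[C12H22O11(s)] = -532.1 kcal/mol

Products: 10·(+0.0) + 9·(+0.0) + 7/2·(+0.0) + 2·(-101.5) = -203.0
Reactants: 1·(-532.1) = -532.1
ΔH° = (-203.0) − (-532.1) = 329.1 kcal/mol

ΔH° = 329.1 kcal/mol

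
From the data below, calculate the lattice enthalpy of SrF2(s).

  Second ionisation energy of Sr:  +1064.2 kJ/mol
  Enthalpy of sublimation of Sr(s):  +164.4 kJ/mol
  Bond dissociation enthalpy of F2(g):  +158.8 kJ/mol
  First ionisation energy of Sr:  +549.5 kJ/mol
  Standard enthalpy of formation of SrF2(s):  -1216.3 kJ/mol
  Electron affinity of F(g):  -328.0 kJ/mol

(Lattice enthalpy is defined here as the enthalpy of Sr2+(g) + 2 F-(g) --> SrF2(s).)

ΔHf° = 1·ΔHsub + 1·(ΣIE) + 1·D(F2) + 2·EA + U
-1216.3 = 1·(+164.4) + 1·(+1613.7) + 1·(+158.8) + 2·(-328.0) + U
U = -1216.3 − (+1280.9) = -2497.2 kJ/mol

U = -2497.2 kJ/mol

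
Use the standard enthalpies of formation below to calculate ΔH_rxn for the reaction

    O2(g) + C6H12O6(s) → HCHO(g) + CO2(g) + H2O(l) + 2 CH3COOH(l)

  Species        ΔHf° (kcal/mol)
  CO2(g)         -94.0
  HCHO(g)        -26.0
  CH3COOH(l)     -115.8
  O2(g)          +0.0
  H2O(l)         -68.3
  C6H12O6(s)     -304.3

ΔH°rxn = Σ nΔHf°(products) − Σ nΔHf°(reactants).
Products: 1·(-26.0) + 1·(-94.0) + 1·(-68.3) + 2·(-115.8) = -419.9
Reactants: 1·(+0.0) + 1·(-304.3) = -304.3
ΔH_rxn = (-419.9) − (-304.3) = -115.6 kcal/mol

ΔH_rxn = -115.6 kcal/mol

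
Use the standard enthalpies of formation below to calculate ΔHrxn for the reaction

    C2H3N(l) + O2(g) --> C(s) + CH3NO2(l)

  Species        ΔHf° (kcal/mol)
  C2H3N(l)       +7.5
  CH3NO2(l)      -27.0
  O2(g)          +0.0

Products: 1·(+0.0) + 1·(-27.0) = -27.0
Reactants: 1·(+7.5) + 1·(+0.0) = +7.5
ΔHrxn = (-27.0) − (+7.5) = -34.5 kcal/mol

ΔHrxn = -34.5 kcal/mol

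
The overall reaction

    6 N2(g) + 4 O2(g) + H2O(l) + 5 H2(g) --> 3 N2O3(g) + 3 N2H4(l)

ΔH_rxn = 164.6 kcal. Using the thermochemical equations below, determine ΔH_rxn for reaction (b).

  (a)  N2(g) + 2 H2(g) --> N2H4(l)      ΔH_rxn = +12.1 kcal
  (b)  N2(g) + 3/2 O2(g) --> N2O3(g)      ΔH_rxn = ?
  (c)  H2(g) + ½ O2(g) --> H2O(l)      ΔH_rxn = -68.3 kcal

(a) × 3: (3)·(+12.1) = +36.3 kcal
(b) × 3: contributes 3·x
(c) reversed: +68.3 kcal
+164.6 = (+36.3) + (+68.3) + 3·x
x = (+164.6 − (+104.6)) / (3) = 20.0 kcal

ΔH_rxn = 20.0 kcal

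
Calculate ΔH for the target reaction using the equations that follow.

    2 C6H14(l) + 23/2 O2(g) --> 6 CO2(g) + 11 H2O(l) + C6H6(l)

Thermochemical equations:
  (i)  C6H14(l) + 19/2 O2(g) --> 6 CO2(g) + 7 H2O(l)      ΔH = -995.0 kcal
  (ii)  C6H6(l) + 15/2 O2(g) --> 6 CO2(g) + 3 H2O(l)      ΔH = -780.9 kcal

ΔH = -1209.1 kcal

(i) × 2: (2)·(-995.0) = -1990.0 kcal
(ii) reversed: +780.9 kcal
ΔH = (-1990.0) + (+780.9) = -1209.1 kcal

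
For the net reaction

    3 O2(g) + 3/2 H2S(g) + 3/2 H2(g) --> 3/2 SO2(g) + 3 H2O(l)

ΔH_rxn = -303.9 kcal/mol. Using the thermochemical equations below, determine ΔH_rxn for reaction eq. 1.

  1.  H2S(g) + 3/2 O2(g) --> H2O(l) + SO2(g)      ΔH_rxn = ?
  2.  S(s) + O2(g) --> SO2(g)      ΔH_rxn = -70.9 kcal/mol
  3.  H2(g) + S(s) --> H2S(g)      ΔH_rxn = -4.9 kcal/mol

ΔH_rxn = -134.3 kcal/mol

eq. 1 × 3 (scale by 3 for the 3 H2O(l)): contributes 3·x
eq. 2 reversed and × 3/2: (-3/2)·(-70.9) = +106.35 kcal/mol
eq. 3 × 3/2 (scale by 3/2 for the 3/2 H2(g)): (3/2)·(-4.9) = -7.35 kcal/mol
-303.9 = (+106.35) + (-7.35) + 3·x
x = (-303.9 − (+99.0)) / (3) = -134.3 kcal/mol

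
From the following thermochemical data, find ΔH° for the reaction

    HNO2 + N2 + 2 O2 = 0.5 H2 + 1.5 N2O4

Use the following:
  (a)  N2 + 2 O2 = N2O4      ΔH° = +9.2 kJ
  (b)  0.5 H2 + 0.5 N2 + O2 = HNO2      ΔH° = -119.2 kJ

ΔH° = 133.0 kJ

(a) × 3/2: (3/2)·(+9.2) = +13.8 kJ
(b) reversed: +119.2 kJ
ΔH° = (+13.8) + (+119.2) = 133.0 kJ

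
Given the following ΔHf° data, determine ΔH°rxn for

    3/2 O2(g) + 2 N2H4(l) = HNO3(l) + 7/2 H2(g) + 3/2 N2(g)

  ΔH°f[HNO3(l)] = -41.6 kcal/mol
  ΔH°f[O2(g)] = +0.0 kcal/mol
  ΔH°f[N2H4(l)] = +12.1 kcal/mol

ΔH°rxn = Σ nΔHf°(products) − Σ nΔHf°(reactants).
Products: 1·(-41.6) + 7/2·(+0.0) + 3/2·(+0.0) = -41.6
Reactants: 3/2·(+0.0) + 2·(+12.1) = +24.2
ΔH°rxn = (-41.6) − (+24.2) = -65.8 kcal/mol

ΔH°rxn = -65.8 kcal/mol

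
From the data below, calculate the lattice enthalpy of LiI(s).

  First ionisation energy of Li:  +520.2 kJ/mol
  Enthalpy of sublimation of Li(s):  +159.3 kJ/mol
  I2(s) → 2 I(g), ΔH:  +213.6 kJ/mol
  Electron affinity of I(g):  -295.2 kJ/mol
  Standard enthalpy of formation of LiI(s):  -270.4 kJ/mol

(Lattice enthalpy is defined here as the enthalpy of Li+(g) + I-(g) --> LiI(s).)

ΔHf° = 1·ΔHsub + 1·(ΣIE) + 1/2·D(I2) + 1·EA + U
-270.4 = 1·(+159.3) + 1·(+520.2) + 1/2·(+213.6) + 1·(-295.2) + U
U = -270.4 − (+491.1) = -761.5 kJ/mol

U = -761.5 kJ/mol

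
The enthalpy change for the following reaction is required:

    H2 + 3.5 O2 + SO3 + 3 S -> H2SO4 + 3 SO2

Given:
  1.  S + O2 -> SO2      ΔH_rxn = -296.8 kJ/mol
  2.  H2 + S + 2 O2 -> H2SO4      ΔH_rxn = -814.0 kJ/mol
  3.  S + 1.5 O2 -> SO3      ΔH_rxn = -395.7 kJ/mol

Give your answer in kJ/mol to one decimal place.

eq. 1 × 3: (3)·(-296.8) = -890.4 kJ/mol
eq. 2 as written: -814.0 kJ/mol
eq. 3 reversed: +395.7 kJ/mol
ΔH_rxn = (-890.4) + (-814.0) + (+395.7) = -1308.7 kJ/mol

ΔH_rxn = -1308.7 kJ/mol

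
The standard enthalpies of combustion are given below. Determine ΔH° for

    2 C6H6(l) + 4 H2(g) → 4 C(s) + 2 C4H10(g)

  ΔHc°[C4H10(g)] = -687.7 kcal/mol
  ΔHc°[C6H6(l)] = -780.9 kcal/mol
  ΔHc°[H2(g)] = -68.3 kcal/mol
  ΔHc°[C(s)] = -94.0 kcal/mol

ΔH° = -83.6 kcal/mol

With combustion enthalpies, reactants minus products:
= [2·(-780.9) + 4·(-68.3)] − [4·(-94.0) + 2·(-687.7)]
= -83.6 kcal/mol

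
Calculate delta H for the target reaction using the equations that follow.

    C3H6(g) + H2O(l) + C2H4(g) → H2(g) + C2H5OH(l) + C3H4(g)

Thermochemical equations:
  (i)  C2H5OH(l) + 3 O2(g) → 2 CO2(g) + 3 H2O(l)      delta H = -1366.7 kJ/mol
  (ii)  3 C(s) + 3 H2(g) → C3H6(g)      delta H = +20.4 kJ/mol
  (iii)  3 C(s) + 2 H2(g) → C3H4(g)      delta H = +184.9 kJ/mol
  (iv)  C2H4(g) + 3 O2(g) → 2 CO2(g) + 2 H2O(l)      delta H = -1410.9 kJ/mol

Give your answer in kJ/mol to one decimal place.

(i) reversed: +1366.7 kJ/mol
(ii) reversed: -20.4 kJ/mol
(iii) as written: +184.9 kJ/mol
(iv) as written: -1410.9 kJ/mol
delta H = (-1)·(-1366.7) + (-1)·(+20.4) + (1)·(+184.9) + (1)·(-1410.9) = 120.3 kJ/mol

delta H = 120.3 kJ/mol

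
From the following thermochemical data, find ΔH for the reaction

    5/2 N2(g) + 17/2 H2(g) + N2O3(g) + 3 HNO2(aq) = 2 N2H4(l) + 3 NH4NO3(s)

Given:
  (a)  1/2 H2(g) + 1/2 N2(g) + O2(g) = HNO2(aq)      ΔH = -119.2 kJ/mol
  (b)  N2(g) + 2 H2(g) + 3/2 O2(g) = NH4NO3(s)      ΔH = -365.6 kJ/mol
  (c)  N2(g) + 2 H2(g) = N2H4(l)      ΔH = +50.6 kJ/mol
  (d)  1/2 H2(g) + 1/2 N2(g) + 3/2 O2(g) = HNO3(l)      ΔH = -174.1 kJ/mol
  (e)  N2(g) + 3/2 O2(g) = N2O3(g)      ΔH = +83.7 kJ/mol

ΔH = -721.7 kJ/mol

(a) reversed and × 3: (-3)·(-119.2) = +357.6 kJ/mol
(b) × 3: (3)·(-365.6) = -1096.8 kJ/mol
(c) × 2: (2)·(+50.6) = +101.2 kJ/mol
(d): not needed.
(e) reversed: -83.7 kJ/mol
ΔH = (-3)·(-119.2) + (3)·(-365.6) + (2)·(+50.6) + (-1)·(+83.7) = -721.7 kJ/mol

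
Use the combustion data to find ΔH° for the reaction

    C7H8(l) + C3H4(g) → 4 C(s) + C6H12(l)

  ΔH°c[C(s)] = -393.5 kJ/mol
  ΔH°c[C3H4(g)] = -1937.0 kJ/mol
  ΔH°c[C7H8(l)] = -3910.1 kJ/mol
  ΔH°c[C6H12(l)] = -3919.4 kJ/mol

ΔH° = -353.7 kJ/mol

With combustion enthalpies, reactants minus products:
= [1·(-3910.1) + 1·(-1937.0)] − [4·(-393.5) + 1·(-3919.4)]
= -353.7 kJ/mol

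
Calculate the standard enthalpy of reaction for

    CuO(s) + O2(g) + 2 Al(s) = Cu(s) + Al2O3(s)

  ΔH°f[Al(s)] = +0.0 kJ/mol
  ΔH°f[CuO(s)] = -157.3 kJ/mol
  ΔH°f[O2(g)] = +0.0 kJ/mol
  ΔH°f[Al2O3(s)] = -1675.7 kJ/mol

Products: 1·(+0.0) + 1·(-1675.7) = -1675.7
Reactants: 1·(-157.3) + 1·(+0.0) + 2·(+0.0) = -157.3
ΔH°rxn = (-1675.7) − (-157.3) = -1518.4 kJ/mol

ΔH°rxn = -1518.4 kJ/mol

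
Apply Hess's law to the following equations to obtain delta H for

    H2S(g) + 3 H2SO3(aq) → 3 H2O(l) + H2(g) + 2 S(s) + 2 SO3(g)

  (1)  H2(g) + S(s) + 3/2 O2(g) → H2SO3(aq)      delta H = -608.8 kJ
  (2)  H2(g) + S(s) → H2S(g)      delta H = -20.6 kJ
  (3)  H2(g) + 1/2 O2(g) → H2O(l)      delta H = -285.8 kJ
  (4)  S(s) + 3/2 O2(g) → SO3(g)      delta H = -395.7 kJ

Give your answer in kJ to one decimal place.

(1) reversed and × 3: (-3)·(-608.8) = +1826.4 kJ
(2) reversed: +20.6 kJ
(3) × 3: (3)·(-285.8) = -857.4 kJ
(4) × 2: (2)·(-395.7) = -791.4 kJ
delta H = (-3)·(-608.8) + (-1)·(-20.6) + (3)·(-285.8) + (2)·(-395.7) = 198.2 kJ

delta H = 198.2 kJ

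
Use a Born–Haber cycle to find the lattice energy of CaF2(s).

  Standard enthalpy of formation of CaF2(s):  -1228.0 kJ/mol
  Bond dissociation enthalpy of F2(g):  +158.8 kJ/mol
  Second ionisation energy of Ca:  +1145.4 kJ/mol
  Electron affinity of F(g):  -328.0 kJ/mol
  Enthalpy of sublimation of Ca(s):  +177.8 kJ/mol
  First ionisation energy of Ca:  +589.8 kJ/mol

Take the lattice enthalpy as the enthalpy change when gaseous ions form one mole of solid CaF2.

ΔHf° = 1·ΔHsub + 1·(ΣIE) + 1·D(F2) + 2·EA + U
-1228.0 = 1·(+177.8) + 1·(+1735.2) + 1·(+158.8) + 2·(-328.0) + U
U = -1228.0 − (+1415.8) = -2643.8 kJ/mol

U = -2643.8 kJ/mol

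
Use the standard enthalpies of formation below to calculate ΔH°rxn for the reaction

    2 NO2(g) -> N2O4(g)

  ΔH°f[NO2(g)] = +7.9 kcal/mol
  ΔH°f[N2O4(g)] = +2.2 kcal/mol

ΔH°rxn = Σ nΔHf°(products) − Σ nΔHf°(reactants).
Products: 1·(+2.2) = +2.2
Reactants: 2·(+7.9) = +15.8
ΔH°rxn = (+2.2) − (+15.8) = -13.6 kcal/mol

ΔH°rxn = -13.6 kcal/mol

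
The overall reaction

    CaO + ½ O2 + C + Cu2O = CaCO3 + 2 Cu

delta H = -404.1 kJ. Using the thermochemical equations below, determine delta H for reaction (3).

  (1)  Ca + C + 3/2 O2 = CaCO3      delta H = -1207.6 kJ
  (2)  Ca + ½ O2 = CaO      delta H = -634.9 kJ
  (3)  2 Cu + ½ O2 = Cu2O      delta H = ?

(1) as written: -1207.6 kJ
(2) reversed: +634.9 kJ
(3) reversed: contributes −x
-404.1 = (-1207.6) + (+634.9) − x
x = (-404.1 − (-572.7)) / (-1) = -168.6 kJ

delta H = -168.6 kJ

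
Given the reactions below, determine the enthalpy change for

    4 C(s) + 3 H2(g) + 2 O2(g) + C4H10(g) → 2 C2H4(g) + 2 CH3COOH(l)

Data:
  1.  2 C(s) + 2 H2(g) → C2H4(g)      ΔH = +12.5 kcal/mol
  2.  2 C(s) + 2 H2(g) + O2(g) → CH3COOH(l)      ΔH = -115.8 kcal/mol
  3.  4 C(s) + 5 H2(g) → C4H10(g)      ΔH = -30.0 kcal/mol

ΔH = -176.6 kcal/mol

eq. 1 × 2 (×2 to match 2 C2H4(g) in the target): (2)·(+12.5) = +25.0 kcal/mol
eq. 2 × 2 (scale by 2 for the 2 CH3COOH(l)): (2)·(-115.8) = -231.6 kcal/mol
eq. 3 reversed (reverse to put C4H10(g) on the reactant side): +30.0 kcal/mol
ΔH = (2)·(+12.5) + (2)·(-115.8) + (-1)·(-30.0) = -176.6 kcal/mol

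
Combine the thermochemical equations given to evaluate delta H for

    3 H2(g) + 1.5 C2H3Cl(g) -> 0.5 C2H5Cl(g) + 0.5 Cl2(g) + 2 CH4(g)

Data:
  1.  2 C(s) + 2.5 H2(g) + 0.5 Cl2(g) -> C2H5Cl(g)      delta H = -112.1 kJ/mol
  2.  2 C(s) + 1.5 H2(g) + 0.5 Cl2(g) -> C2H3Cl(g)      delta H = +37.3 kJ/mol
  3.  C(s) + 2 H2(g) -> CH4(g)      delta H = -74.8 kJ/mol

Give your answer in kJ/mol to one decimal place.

eq. 1 × 1/2 (scale by 1/2 for the 1/2 C2H5Cl(g)): (1/2)·(-112.1) = -56.05 kJ/mol
eq. 2 reversed and × 3/2 (reverse to put C2H3Cl(g) on the reactant side; scale by 3/2 for the 3/2 C2H3Cl(g)): (-3/2)·(+37.3) = -55.95 kJ/mol
eq. 3 × 2 (×2 to match 2 CH4(g) in the target): (2)·(-74.8) = -149.6 kJ/mol
delta H = (1/2)·(-112.1) + (-3/2)·(+37.3) + (2)·(-74.8) = -261.6 kJ/mol

delta H = -261.6 kJ/mol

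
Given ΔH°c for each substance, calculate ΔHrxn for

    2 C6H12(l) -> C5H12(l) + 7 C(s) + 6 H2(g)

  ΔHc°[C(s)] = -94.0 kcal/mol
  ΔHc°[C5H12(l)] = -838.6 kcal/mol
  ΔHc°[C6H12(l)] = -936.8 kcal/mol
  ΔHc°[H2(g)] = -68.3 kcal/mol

Using ΔH = Σ nΔHc°(reactants) − Σ nΔHc°(products):
= [2·(-936.8)] − [1·(-838.6) + 7·(-94.0) + 6·(-68.3)]
= 32.8 kcal/mol

ΔHrxn = 32.8 kcal/mol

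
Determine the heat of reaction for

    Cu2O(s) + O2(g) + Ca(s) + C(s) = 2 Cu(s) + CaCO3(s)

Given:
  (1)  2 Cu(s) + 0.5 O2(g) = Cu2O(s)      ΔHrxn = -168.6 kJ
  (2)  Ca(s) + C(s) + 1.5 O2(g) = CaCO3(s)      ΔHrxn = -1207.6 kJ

ΔHrxn = -1039.0 kJ

(1) reversed: +168.6 kJ
(2) as written: -1207.6 kJ
Since enthalpy is a state function, ΔHrxn = (-1)·(-168.6) + (1)·(-1207.6) = -1039.0 kJ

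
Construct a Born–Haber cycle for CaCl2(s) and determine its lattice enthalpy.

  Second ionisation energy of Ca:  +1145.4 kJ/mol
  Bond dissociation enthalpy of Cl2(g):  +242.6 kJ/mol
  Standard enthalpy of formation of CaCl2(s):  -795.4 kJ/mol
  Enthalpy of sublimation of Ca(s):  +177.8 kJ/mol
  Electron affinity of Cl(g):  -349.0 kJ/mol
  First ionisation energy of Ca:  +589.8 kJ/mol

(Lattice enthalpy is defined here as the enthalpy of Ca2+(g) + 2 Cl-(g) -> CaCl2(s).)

U = -2253.0 kJ/mol

ΔHf° = 1·ΔHsub + 1·(ΣIE) + 1·D(Cl2) + 2·EA + U
-795.4 = 1·(+177.8) + 1·(+1735.2) + 1·(+242.6) + 2·(-349.0) + U
U = -795.4 − (+1457.6) = -2253.0 kJ/mol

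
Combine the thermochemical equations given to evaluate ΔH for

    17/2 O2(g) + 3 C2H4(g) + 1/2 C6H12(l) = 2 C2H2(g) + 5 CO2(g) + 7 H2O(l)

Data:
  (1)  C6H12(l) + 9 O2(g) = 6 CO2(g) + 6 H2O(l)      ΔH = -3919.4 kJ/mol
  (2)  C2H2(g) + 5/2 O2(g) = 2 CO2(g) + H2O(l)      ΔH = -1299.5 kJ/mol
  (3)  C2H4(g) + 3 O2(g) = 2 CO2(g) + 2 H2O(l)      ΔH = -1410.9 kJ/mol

ΔH = -3593.4 kJ/mol

(1) × 1/2: (1/2)·(-3919.4) = -1959.7 kJ/mol
(2) reversed and × 2: (-2)·(-1299.5) = +2599.0 kJ/mol
(3) × 3: (3)·(-1410.9) = -4232.7 kJ/mol
Summing the manipulated equations, ΔH = (1/2)·(-3919.4) + (-2)·(-1299.5) + (3)·(-1410.9) = -3593.4 kJ/mol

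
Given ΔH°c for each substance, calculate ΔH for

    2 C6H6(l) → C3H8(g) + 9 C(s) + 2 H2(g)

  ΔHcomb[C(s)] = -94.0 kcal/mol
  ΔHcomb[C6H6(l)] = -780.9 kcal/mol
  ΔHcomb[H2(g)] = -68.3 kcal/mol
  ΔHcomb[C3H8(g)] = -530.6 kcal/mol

ΔH = -48.6 kcal/mol

Using ΔH = Σ nΔHc°(reactants) − Σ nΔHc°(products):
= [2·(-780.9)] − [1·(-530.6) + 9·(-94.0) + 2·(-68.3)]
= -48.6 kcal/mol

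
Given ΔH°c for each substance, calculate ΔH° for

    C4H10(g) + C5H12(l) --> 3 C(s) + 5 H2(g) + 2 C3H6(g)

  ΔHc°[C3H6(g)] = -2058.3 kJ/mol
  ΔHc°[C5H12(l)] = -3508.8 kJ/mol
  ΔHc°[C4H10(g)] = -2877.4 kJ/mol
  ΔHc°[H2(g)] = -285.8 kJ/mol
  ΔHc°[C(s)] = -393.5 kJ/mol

With combustion enthalpies, reactants minus products:
= [1·(-2877.4) + 1·(-3508.8)] − [3·(-393.5) + 5·(-285.8) + 2·(-2058.3)]
= 339.9 kJ/mol

ΔH° = 339.9 kJ/mol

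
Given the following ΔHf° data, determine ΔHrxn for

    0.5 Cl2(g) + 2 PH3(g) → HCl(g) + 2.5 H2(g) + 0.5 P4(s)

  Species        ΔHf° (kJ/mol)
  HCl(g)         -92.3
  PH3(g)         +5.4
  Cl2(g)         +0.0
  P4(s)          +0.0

ΔHrxn = -103.1 kJ/mol

Products: 1·(-92.3) + 5/2·(+0.0) + 1/2·(+0.0) = -92.3
Reactants: 1/2·(+0.0) + 2·(+5.4) = +10.8
ΔHrxn = (-92.3) − (+10.8) = -103.1 kJ/mol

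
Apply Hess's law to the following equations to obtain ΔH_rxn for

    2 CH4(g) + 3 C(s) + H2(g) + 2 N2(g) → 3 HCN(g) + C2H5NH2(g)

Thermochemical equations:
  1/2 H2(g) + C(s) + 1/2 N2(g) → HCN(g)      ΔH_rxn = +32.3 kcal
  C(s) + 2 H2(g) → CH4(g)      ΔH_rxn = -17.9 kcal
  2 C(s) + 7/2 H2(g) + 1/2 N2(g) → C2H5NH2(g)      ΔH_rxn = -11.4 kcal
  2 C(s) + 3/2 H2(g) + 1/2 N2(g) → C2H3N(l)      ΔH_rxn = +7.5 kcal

equation 1 × 3: (3)·(+32.3) = +96.9 kcal
equation 2 reversed and × 2: (-2)·(-17.9) = +35.8 kcal
equation 3 as written: -11.4 kcal
equation 4: not needed.
ΔH_rxn = (+96.9) + (+35.8) + (-11.4) = 121.3 kcal

ΔH_rxn = 121.3 kcal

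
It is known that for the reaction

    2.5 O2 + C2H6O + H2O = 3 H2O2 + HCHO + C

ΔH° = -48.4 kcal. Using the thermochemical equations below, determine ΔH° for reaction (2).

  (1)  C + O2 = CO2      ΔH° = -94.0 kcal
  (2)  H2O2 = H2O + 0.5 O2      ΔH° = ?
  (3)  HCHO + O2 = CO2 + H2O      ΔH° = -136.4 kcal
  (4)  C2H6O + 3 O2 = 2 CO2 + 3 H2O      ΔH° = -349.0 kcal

(1) reversed: +94.0 kcal
(2) reversed and × 3: contributes −3·x
(3) reversed: +136.4 kcal
(4) as written: -349.0 kcal
-48.4 = (+94.0) + (+136.4) + (-349.0) − 3·x
x = (-48.4 − (-118.6)) / (-3) = -23.4 kcal

ΔH° = -23.4 kcal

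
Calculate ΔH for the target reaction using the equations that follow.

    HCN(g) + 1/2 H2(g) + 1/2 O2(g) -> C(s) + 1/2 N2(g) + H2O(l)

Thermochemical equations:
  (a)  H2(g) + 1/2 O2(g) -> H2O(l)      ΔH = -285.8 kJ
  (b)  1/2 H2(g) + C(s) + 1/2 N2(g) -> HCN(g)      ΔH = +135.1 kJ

ΔH = -420.9 kJ

(a) as written (H2O(l) already on the product side): -285.8 kJ
(b) reversed (reverse to put HCN(g) on the reactant side): -135.1 kJ
Since enthalpy is a state function, ΔH = (1)·(-285.8) + (-1)·(+135.1) = -420.9 kJ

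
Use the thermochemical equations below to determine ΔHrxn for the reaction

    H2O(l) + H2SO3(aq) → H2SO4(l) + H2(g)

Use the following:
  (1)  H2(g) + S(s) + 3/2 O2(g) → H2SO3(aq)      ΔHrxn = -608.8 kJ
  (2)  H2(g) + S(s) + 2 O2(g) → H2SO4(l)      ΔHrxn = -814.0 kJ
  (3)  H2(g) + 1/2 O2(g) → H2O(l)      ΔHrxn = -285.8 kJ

ΔHrxn = 80.6 kJ

(1) reversed: +608.8 kJ
(2) as written: -814.0 kJ
(3) reversed: +285.8 kJ
Combining the equations, ΔHrxn = (-1)·(-608.8) + (1)·(-814.0) + (-1)·(-285.8) = 80.6 kJ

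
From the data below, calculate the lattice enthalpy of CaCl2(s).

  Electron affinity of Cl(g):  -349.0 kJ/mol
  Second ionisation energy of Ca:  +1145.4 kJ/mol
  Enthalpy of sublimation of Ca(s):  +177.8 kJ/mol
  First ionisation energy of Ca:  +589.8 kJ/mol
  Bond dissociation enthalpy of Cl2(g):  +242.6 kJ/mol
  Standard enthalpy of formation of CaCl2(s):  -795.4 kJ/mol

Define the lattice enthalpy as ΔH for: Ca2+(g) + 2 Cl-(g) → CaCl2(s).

ΔHf° = 1·ΔHsub + 1·(ΣIE) + 1·D(Cl2) + 2·EA + U
-795.4 = 1·(+177.8) + 1·(+1735.2) + 1·(+242.6) + 2·(-349.0) + U
U = -795.4 − (+1457.6) = -2253.0 kJ/mol

U = -2253.0 kJ/mol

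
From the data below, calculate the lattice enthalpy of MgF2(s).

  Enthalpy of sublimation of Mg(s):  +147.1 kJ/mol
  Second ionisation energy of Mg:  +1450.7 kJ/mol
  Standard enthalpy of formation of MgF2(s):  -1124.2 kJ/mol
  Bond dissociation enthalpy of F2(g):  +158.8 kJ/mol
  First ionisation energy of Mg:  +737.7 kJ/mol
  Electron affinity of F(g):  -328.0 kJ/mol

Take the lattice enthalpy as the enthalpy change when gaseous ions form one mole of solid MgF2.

ΔHf° = 1·ΔHsub + 1·(ΣIE) + 1·D(F2) + 2·EA + U
-1124.2 = 1·(+147.1) + 1·(+2188.4) + 1·(+158.8) + 2·(-328.0) + U
U = -1124.2 − (+1838.3) = -2962.5 kJ/mol

U = -2962.5 kJ/mol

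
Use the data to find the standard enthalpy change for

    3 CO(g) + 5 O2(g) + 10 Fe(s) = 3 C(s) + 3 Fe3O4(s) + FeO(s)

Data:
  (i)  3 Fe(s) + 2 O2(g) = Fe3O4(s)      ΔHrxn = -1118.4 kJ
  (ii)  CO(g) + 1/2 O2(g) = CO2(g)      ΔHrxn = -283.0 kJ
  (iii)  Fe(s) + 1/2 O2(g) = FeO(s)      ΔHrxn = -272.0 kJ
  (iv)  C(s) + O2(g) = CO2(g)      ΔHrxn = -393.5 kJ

ΔHrxn = -3295.7 kJ

(i) × 3 (×3 to match 3 Fe3O4(s) in the target): (3)·(-1118.4) = -3355.2 kJ
(ii) × 3 (×3 to match 3 CO(g) in the target): (3)·(-283.0) = -849.0 kJ
(iii) as written (FeO(s) already on the product side): -272.0 kJ
(iv) reversed and × 3 (C(s) must end up as a product; ×3 to match 3 C(s) in the target): (-3)·(-393.5) = +1180.5 kJ
Since enthalpy is a state function, ΔHrxn = (-3355.2) + (-849.0) + (-272.0) + (+1180.5) = -3295.7 kJ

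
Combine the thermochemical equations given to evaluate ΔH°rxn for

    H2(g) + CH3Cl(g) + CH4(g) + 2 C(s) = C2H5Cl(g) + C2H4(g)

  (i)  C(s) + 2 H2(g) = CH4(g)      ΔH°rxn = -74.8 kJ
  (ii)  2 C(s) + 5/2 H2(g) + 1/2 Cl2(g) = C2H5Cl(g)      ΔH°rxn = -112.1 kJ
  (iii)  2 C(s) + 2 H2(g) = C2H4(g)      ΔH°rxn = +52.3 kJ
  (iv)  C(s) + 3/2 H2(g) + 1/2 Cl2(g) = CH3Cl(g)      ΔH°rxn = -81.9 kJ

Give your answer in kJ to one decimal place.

ΔH°rxn = 96.9 kJ

(i) reversed (CH4(g) must end up as a reactant): +74.8 kJ
(ii) as written (C2H5Cl(g) already on the product side): -112.1 kJ
(iii) as written (C2H4(g) already on the product side): +52.3 kJ
(iv) reversed (reverse to put CH3Cl(g) on the reactant side): +81.9 kJ
ΔH°rxn = (-1)·(-74.8) + (1)·(-112.1) + (1)·(+52.3) + (-1)·(-81.9) = 96.9 kJ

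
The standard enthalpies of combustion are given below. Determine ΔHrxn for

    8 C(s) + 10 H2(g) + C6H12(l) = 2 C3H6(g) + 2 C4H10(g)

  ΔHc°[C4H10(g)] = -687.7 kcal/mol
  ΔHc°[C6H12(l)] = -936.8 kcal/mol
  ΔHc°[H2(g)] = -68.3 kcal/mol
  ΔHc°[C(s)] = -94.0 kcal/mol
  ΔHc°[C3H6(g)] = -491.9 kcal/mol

Using ΔH = Σ nΔHc°(reactants) − Σ nΔHc°(products):
= [8·(-94.0) + 10·(-68.3) + 1·(-936.8)] − [2·(-491.9) + 2·(-687.7)]
= -12.6 kcal/mol

ΔHrxn = -12.6 kcal/mol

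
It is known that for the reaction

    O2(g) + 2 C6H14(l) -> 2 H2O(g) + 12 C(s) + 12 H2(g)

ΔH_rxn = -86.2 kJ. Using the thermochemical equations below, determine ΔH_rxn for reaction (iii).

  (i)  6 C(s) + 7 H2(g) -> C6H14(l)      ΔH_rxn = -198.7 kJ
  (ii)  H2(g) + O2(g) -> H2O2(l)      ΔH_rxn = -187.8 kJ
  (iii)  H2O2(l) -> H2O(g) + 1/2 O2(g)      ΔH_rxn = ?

ΔH_rxn = -54.0 kJ

(i) reversed and × 2: (-2)·(-198.7) = +397.4 kJ
(ii) × 2: (2)·(-187.8) = -375.6 kJ
(iii) × 2: contributes 2·x
-86.2 = (+397.4) + (-375.6) + 2·x
x = (-86.2 − (+21.8)) / (2) = -54.0 kJ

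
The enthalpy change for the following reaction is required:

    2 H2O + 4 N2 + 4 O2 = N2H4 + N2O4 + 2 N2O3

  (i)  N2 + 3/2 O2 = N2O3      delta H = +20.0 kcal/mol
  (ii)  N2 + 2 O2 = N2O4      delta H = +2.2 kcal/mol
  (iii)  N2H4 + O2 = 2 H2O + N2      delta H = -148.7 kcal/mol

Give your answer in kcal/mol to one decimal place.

(i) × 2: (2)·(+20.0) = +40.0 kcal/mol
(ii) as written: +2.2 kcal/mol
(iii) reversed: +148.7 kcal/mol
Since enthalpy is a state function, delta H = (+40.0) + (+2.2) + (+148.7) = 190.9 kcal/mol

delta H = 190.9 kcal/mol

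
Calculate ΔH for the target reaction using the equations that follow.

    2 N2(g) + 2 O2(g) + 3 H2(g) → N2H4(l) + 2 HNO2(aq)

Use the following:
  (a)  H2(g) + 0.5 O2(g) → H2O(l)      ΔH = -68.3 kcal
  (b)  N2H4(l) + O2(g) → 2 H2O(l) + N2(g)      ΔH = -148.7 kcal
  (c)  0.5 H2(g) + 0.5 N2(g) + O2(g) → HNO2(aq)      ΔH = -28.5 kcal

(a) × 2: (2)·(-68.3) = -136.6 kcal
(b) reversed (N2H4(l) must end up as a product): +148.7 kcal
(c) × 2 (×2 to match 2 HNO2(aq) in the target): (2)·(-28.5) = -57.0 kcal
Since enthalpy is a state function, ΔH = (-136.6) + (+148.7) + (-57.0) = -44.9 kcal

ΔH = -44.9 kcal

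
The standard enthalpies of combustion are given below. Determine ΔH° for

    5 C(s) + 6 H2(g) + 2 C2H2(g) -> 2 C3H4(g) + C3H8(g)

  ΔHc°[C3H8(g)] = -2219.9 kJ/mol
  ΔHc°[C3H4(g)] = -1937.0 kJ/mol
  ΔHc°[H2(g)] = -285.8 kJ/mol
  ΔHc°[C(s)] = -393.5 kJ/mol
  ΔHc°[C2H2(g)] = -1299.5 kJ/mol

Using ΔH = Σ nΔHc°(reactants) − Σ nΔHc°(products):
= [5·(-393.5) + 6·(-285.8) + 2·(-1299.5)] − [2·(-1937.0) + 1·(-2219.9)]
= -187.4 kJ/mol

ΔH° = -187.4 kJ/mol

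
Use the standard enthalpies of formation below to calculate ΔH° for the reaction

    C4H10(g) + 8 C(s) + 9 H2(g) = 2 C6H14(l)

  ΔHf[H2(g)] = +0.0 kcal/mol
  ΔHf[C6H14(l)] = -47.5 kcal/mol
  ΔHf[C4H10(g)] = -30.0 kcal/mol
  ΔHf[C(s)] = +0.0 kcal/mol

ΔH°rxn = Σ nΔHf°(products) − Σ nΔHf°(reactants).
Products: 2·(-47.5) = -95.0
Reactants: 1·(-30.0) + 8·(+0.0) + 9·(+0.0) = -30.0
ΔH° = (-95.0) − (-30.0) = -65.0 kcal/mol

ΔH° = -65.0 kcal/mol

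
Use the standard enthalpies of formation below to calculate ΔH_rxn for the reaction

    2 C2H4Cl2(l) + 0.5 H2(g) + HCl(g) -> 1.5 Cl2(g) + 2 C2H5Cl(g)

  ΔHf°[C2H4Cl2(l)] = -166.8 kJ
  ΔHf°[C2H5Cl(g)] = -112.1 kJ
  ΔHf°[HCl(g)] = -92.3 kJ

ΔH_rxn = 201.7 kJ

ΔH°rxn = Σ nΔHf°(products) − Σ nΔHf°(reactants).
Products: 3/2·(+0.0) + 2·(-112.1) = -224.2
Reactants: 2·(-166.8) + 1/2·(+0.0) + 1·(-92.3) = -425.9
ΔH_rxn = (-224.2) − (-425.9) = 201.7 kJ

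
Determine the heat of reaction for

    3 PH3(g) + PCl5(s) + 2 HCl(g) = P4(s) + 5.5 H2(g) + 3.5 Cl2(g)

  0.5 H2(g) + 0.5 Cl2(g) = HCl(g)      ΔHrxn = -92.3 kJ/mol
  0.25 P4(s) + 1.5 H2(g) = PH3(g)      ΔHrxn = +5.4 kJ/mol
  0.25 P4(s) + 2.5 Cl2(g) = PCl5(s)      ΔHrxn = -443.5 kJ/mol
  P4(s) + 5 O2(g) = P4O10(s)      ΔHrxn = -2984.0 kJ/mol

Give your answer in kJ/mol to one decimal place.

ΔHrxn = 611.9 kJ/mol

equation 1 reversed and × 2: (-2)·(-92.3) = +184.6 kJ/mol
equation 2 reversed and × 3: (-3)·(+5.4) = -16.2 kJ/mol
equation 3 reversed: +443.5 kJ/mol
equation 4: not needed.
ΔHrxn = (-2)·(-92.3) + (-3)·(+5.4) + (-1)·(-443.5) = 611.9 kJ/mol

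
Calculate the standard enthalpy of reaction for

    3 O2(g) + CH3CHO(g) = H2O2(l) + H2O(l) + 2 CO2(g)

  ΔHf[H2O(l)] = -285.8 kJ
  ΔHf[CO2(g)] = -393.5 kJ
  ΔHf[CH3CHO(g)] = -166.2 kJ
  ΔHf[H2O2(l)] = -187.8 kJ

ΔH° = -1094.4 kJ

Products: 1·(-187.8) + 1·(-285.8) + 2·(-393.5) = -1260.6
Reactants: 3·(+0.0) + 1·(-166.2) = -166.2
ΔH° = (-1260.6) − (-166.2) = -1094.4 kJ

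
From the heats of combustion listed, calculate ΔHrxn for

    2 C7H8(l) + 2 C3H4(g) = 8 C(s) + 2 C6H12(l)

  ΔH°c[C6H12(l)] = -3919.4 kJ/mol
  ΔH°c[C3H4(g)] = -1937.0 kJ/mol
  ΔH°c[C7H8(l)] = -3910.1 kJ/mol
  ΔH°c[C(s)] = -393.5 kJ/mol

ΔHrxn = -707.4 kJ/mol

Using ΔH = Σ nΔHc°(reactants) − Σ nΔHc°(products):
= [2·(-3910.1) + 2·(-1937.0)] − [8·(-393.5) + 2·(-3919.4)]
= -707.4 kJ/mol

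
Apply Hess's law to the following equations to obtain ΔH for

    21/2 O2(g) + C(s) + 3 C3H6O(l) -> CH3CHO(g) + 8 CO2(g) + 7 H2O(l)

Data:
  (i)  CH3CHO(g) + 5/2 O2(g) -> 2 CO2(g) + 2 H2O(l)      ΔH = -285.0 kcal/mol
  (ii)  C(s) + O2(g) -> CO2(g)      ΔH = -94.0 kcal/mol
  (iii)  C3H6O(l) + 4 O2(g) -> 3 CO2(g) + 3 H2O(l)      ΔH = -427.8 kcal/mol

ΔH = -1092.4 kcal/mol

(i) reversed: +285.0 kcal/mol
(ii) as written: -94.0 kcal/mol
(iii) × 3: (3)·(-427.8) = -1283.4 kcal/mol
Combining the equations, ΔH = (-1)·(-285.0) + (1)·(-94.0) + (3)·(-427.8) = -1092.4 kcal/mol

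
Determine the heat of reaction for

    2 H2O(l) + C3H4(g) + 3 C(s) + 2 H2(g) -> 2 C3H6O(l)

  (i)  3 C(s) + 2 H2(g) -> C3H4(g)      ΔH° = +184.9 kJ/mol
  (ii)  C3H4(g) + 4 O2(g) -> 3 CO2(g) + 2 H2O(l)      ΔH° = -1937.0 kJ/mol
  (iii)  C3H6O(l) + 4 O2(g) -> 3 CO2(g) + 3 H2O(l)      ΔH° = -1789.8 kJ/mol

(i) as written (C(s) already on the reactant side): +184.9 kJ/mol
(ii) × 2: (2)·(-1937.0) = -3874.0 kJ/mol
(iii) reversed and × 2 (C3H6O(l) must end up as a product; scale by 2 for the 2 C3H6O(l)): (-2)·(-1789.8) = +3579.6 kJ/mol
Since enthalpy is a state function, ΔH° = (+184.9) + (-3874.0) + (+3579.6) = -109.5 kJ/mol

ΔH° = -109.5 kJ/mol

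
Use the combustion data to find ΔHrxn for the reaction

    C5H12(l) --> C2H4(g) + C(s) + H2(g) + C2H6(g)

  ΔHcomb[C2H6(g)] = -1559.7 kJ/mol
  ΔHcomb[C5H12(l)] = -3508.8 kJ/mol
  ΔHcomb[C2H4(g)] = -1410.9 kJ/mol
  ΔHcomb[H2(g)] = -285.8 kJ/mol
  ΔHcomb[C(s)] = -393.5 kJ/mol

With combustion enthalpies, reactants minus products:
= [1·(-3508.8)] − [1·(-1410.9) + 1·(-393.5) + 1·(-285.8) + 1·(-1559.7)]
= 141.1 kJ/mol

ΔHrxn = 141.1 kJ/mol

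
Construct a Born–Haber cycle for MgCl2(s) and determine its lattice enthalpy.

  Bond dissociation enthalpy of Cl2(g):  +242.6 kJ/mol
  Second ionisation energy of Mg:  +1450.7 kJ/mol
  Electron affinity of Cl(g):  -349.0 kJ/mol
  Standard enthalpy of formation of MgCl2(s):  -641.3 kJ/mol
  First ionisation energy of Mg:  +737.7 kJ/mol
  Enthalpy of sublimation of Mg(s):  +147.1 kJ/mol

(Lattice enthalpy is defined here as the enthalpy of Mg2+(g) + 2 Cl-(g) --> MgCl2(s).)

U = -2521.4 kJ/mol

ΔHf° = 1·ΔHsub + 1·(ΣIE) + 1·D(Cl2) + 2·EA + U
-641.3 = 1·(+147.1) + 1·(+2188.4) + 1·(+242.6) + 2·(-349.0) + U
U = -641.3 − (+1880.1) = -2521.4 kJ/mol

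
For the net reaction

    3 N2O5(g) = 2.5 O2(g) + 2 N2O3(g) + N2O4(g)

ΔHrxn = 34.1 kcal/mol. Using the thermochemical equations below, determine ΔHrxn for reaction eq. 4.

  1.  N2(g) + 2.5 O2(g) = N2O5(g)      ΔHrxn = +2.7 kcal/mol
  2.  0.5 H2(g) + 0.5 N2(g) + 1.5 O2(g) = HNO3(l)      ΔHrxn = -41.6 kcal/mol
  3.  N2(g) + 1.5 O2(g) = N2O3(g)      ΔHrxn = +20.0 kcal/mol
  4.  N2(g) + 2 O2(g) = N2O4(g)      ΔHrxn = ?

ΔHrxn = 2.2 kcal/mol

eq. 1 reversed and × 3 (N2O5(g) must end up as a reactant; scale by 3 for the 3 N2O5(g)): (-3)·(+2.7) = -8.1 kcal/mol
eq. 2: not needed (H2(g) appears nowhere else).
eq. 3 × 2 (×2 to match 2 N2O3(g) in the target): (2)·(+20.0) = +40.0 kcal/mol
eq. 4 as written (N2O4(g) already on the product side): contributes x
+34.1 = (-8.1) + (+40.0) + x
x = (+34.1 − (+31.9)) / (1) = 2.2 kcal/mol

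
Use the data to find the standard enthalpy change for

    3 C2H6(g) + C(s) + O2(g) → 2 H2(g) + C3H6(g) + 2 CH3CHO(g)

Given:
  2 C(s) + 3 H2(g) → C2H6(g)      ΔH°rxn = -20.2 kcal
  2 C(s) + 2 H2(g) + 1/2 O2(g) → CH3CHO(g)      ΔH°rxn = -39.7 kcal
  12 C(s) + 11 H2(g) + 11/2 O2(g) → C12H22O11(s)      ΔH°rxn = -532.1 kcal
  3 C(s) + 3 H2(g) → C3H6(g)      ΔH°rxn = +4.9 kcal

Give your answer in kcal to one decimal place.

equation 1 reversed and × 3 (reverse to put C2H6(g) on the reactant side; ×3 to match 3 C2H6(g) in the target): (-3)·(-20.2) = +60.6 kcal
equation 2 × 2 (×2 to match 2 CH3CHO(g) in the target): (2)·(-39.7) = -79.4 kcal
equation 3: not needed (C12H22O11(s) appears nowhere else).
equation 4 as written (C3H6(g) already on the product side): +4.9 kcal
ΔH°rxn = (+60.6) + (-79.4) + (+4.9) = -13.9 kcal

ΔH°rxn = -13.9 kcal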